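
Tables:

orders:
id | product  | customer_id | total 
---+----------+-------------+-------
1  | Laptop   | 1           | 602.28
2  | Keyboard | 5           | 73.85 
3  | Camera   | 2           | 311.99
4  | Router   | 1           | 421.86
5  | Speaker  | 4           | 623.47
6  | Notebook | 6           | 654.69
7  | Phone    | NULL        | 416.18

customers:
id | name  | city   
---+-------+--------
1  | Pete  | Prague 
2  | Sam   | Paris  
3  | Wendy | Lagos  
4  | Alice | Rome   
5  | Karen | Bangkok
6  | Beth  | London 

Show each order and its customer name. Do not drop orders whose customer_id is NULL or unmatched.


LEFT JOIN keeps every row from orders (the left table); where customer_id has no match in customers, the customer columns become NULL. Walk through each order:
  - order 1 (Laptop): customer_id=1 -> matches Pete
  - order 2 (Keyboard): customer_id=5 -> matches Karen
  - order 3 (Camera): customer_id=2 -> matches Sam
  - order 4 (Router): customer_id=1 -> matches Pete
  - order 5 (Speaker): customer_id=4 -> matches Alice
  - order 6 (Notebook): customer_id=6 -> matches Beth
  - order 7 (Phone): customer_id=NULL, no match -> kept with NULL
All 7 rows appear; 1 has NULL customer.

SQL:
SELECT a.product, b.name AS customer
FROM orders a
LEFT JOIN customers b ON a.customer_id = b.id

Result:
product  | customer
---------+---------
Laptop   | Pete    
Keyboard | Karen   
Camera   | Sam     
Router   | Pete    
Speaker  | Alice   
Notebook | Beth    
Phone    | NULL    


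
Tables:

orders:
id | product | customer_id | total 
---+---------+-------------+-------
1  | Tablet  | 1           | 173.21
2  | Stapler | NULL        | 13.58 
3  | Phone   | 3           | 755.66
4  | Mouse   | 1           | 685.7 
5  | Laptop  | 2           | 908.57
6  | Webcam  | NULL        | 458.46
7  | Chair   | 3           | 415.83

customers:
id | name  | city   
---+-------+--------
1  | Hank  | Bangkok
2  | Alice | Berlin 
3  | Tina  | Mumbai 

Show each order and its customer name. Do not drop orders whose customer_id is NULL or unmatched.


LEFT JOIN keeps every row from orders (the left table); where customer_id has no match in customers, the customer columns become NULL. Walk through each order:
  - order 1 (Tablet): customer_id=1 -> matches Hank
  - order 2 (Stapler): customer_id=NULL, no match -> kept with NULL
  - order 3 (Phone): customer_id=3 -> matches Tina
  - order 4 (Mouse): customer_id=1 -> matches Hank
  - order 5 (Laptop): customer_id=2 -> matches Alice
  - order 6 (Webcam): customer_id=NULL, no match -> kept with NULL
  - order 7 (Chair): customer_id=3 -> matches Tina
All 7 rows appear; 2 have NULL customer.

SQL:
SELECT a.product, b.name AS customer
FROM orders a
LEFT JOIN customers b ON a.customer_id = b.id

Result:
product | customer
--------+---------
Tablet  | Hank    
Stapler | NULL    
Phone   | Tina    
Mouse   | Hank    
Laptop  | Alice   
Webcam  | NULL    
Chair   | Tina    


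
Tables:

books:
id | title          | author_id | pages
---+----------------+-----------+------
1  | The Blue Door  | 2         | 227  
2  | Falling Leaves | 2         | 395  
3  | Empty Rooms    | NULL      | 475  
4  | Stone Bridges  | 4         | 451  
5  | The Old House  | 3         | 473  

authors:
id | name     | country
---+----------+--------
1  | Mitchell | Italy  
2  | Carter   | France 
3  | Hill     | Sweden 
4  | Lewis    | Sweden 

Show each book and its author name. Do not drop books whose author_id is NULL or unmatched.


LEFT JOIN keeps every row from books (the left table); where author_id has no match in authors, the author columns become NULL. Walk through each book:
  - book 1 (The Blue Door): author_id=2 -> matches Carter
  - book 2 (Falling Leaves): author_id=2 -> matches Carter
  - book 3 (Empty Rooms): author_id=NULL, no match -> kept with NULL
  - book 4 (Stone Bridges): author_id=4 -> matches Lewis
  - book 5 (The Old House): author_id=3 -> matches Hill
All 5 rows appear; 1 has NULL author.

SQL:
SELECT a.title, b.name AS author
FROM books a
LEFT JOIN authors b ON a.author_id = b.id

Result:
title          | author
---------------+-------
The Blue Door  | Carter
Falling Leaves | Carter
Empty Rooms    | NULL  
Stone Bridges  | Lewis 
The Old House  | Hill  


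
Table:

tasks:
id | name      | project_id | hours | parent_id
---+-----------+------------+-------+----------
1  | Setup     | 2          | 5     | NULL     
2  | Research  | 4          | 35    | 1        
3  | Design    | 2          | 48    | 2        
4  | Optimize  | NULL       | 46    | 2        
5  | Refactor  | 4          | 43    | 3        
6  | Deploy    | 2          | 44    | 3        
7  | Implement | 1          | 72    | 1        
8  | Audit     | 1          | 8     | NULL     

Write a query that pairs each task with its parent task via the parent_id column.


This is a self-join: tasks is joined to a second copy of itself, matching each row's parent_id to another row's id. Use LEFT JOIN so rows with parent_id=NULL are kept.
  - task 1 (Setup): parent_id=NULL -> NULL
  - task 2 (Research): parent_id=1 -> Setup
  - task 3 (Design): parent_id=2 -> Research
  - task 4 (Optimize): parent_id=2 -> Research
  - task 5 (Refactor): parent_id=3 -> Design
  - task 6 (Deploy): parent_id=3 -> Design
  - task 7 (Implement): parent_id=1 -> Setup
  - task 8 (Audit): parent_id=NULL -> NULL

SQL:
SELECT a.name AS item, b.name AS parent
FROM tasks a
LEFT JOIN tasks b ON a.parent_id = b.id

Result:
item      | parent  
----------+---------
Setup     | NULL    
Research  | Setup   
Design    | Research
Optimize  | Research
Refactor  | Design  
Deploy    | Design  
Implement | Setup   
Audit     | NULL    


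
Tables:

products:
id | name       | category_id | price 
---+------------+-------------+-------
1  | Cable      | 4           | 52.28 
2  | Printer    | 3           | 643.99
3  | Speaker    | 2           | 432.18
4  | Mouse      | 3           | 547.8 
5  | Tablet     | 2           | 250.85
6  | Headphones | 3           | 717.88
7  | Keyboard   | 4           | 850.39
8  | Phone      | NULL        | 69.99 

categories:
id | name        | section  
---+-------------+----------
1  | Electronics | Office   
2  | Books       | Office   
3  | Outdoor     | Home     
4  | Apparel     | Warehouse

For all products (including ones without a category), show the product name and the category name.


LEFT JOIN keeps every row from products (the left table); where category_id has no match in categories, the category columns become NULL. Walk through each product:
  - product 1 (Cable): category_id=4 -> matches Apparel
  - product 2 (Printer): category_id=3 -> matches Outdoor
  - product 3 (Speaker): category_id=2 -> matches Books
  - product 4 (Mouse): category_id=3 -> matches Outdoor
  - product 5 (Tablet): category_id=2 -> matches Books
  - product 6 (Headphones): category_id=3 -> matches Outdoor
  - product 7 (Keyboard): category_id=4 -> matches Apparel
  - product 8 (Phone): category_id=NULL, no match -> kept with NULL
All 8 rows appear; 1 has NULL category.

SQL:
SELECT a.name, b.name AS category
FROM products a
LEFT JOIN categories b ON a.category_id = b.id

Result:
name       | category
-----------+---------
Cable      | Apparel 
Printer    | Outdoor 
Speaker    | Books   
Mouse      | Outdoor 
Tablet     | Books   
Headphones | Outdoor 
Keyboard   | Apparel 
Phone      | NULL    


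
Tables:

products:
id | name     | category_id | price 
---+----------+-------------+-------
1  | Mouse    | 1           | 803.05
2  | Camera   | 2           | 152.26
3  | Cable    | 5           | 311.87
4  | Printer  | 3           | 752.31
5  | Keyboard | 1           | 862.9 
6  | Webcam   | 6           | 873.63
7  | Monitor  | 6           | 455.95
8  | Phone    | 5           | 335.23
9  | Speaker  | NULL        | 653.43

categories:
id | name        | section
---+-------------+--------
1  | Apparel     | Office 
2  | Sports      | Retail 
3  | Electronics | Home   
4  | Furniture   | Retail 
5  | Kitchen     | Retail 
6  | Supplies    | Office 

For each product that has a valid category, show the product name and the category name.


INNER JOIN keeps only products rows whose category_id matches an id in categories. Walk through each product:
  - product 1 (Mouse): category_id=1 -> matches Apparel
  - product 2 (Camera): category_id=2 -> matches Sports
  - product 3 (Cable): category_id=5 -> matches Kitchen
  - product 4 (Printer): category_id=3 -> matches Electronics
  - product 5 (Keyboard): category_id=1 -> matches Apparel
  - product 6 (Webcam): category_id=6 -> matches Supplies
  - product 7 (Monitor): category_id=6 -> matches Supplies
  - product 8 (Phone): category_id=5 -> matches Kitchen
  - product 9 (Speaker): category_id=NULL, no match -> dropped
So 1 of 9 rows is dropped.

SQL:
SELECT a.name, b.name AS category
FROM products a
INNER JOIN categories b ON a.category_id = b.id

Result:
name     | category   
---------+------------
Mouse    | Apparel    
Camera   | Sports     
Cable    | Kitchen    
Printer  | Electronics
Keyboard | Apparel    
Webcam   | Supplies   
Monitor  | Supplies   
Phone    | Kitchen    


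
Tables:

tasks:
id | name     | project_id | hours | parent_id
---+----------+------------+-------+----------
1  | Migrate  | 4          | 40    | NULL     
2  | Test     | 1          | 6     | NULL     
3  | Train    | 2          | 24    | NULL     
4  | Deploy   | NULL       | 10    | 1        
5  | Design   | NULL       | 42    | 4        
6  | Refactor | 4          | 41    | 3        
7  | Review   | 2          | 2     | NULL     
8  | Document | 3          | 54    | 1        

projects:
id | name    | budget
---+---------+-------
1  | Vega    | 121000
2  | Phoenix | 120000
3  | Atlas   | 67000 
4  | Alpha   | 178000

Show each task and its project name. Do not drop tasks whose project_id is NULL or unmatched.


LEFT JOIN keeps every row from tasks (the left table); where project_id has no match in projects, the project columns become NULL. Walk through each task:
  - task 1 (Migrate): project_id=4 -> matches Alpha
  - task 2 (Test): project_id=1 -> matches Vega
  - task 3 (Train): project_id=2 -> matches Phoenix
  - task 4 (Deploy): project_id=NULL, no match -> kept with NULL
  - task 5 (Design): project_id=NULL, no match -> kept with NULL
  - task 6 (Refactor): project_id=4 -> matches Alpha
  - task 7 (Review): project_id=2 -> matches Phoenix
  - task 8 (Document): project_id=3 -> matches Atlas
All 8 rows appear; 2 have NULL project.

SQL:
SELECT a.name, b.name AS project
FROM tasks a
LEFT JOIN projects b ON a.project_id = b.id

Result:
name     | project
---------+--------
Migrate  | Alpha  
Test     | Vega   
Train    | Phoenix
Deploy   | NULL   
Design   | NULL   
Refactor | Alpha  
Review   | Phoenix
Document | Atlas  


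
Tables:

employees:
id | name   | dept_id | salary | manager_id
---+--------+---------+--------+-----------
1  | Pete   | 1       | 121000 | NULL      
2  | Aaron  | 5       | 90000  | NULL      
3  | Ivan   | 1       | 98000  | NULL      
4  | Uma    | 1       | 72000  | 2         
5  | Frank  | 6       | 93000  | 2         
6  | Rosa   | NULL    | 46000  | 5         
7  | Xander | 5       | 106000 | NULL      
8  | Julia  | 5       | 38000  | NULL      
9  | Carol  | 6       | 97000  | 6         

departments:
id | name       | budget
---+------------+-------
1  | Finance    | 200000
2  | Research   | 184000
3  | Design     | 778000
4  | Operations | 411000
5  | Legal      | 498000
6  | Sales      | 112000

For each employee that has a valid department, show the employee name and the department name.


INNER JOIN keeps only employees rows whose dept_id matches an id in departments. Walk through each employee:
  - employee 1 (Pete): dept_id=1 -> matches Finance
  - employee 2 (Aaron): dept_id=5 -> matches Legal
  - employee 3 (Ivan): dept_id=1 -> matches Finance
  - employee 4 (Uma): dept_id=1 -> matches Finance
  - employee 5 (Frank): dept_id=6 -> matches Sales
  - employee 6 (Rosa): dept_id=NULL, no match -> dropped
  - employee 7 (Xander): dept_id=5 -> matches Legal
  - employee 8 (Julia): dept_id=5 -> matches Legal
  - employee 9 (Carol): dept_id=6 -> matches Sales
So 1 of 9 rows is dropped.

SQL:
SELECT a.name, b.name AS department
FROM employees a
INNER JOIN departments b ON a.dept_id = b.id

Result:
name   | department
-------+-----------
Pete   | Finance   
Aaron  | Legal     
Ivan   | Finance   
Uma    | Finance   
Frank  | Sales     
Xander | Legal     
Julia  | Legal     
Carol  | Sales     


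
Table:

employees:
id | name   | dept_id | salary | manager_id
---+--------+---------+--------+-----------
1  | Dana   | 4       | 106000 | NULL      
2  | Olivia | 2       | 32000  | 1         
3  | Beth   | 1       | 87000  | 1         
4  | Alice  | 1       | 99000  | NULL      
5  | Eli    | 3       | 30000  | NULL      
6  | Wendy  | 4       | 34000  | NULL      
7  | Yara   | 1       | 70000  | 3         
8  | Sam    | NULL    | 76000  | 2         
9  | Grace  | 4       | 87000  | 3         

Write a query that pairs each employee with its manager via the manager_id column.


This is a self-join: employees is joined to a second copy of itself, matching each row's manager_id to another row's id. Use LEFT JOIN so rows with manager_id=NULL are kept.
  - employee 1 (Dana): manager_id=NULL -> NULL
  - employee 2 (Olivia): manager_id=1 -> Dana
  - employee 3 (Beth): manager_id=1 -> Dana
  - employee 4 (Alice): manager_id=NULL -> NULL
  - employee 5 (Eli): manager_id=NULL -> NULL
  - employee 6 (Wendy): manager_id=NULL -> NULL
  - employee 7 (Yara): manager_id=3 -> Beth
  - employee 8 (Sam): manager_id=2 -> Olivia
  - employee 9 (Grace): manager_id=3 -> Beth

SQL:
SELECT a.name AS item, b.name AS manager
FROM employees a
LEFT JOIN employees b ON a.manager_id = b.id

Result:
item   | manager
-------+--------
Dana   | NULL   
Olivia | Dana   
Beth   | Dana   
Alice  | NULL   
Eli    | NULL   
Wendy  | NULL   
Yara   | Beth   
Sam    | Olivia 
Grace  | Beth   


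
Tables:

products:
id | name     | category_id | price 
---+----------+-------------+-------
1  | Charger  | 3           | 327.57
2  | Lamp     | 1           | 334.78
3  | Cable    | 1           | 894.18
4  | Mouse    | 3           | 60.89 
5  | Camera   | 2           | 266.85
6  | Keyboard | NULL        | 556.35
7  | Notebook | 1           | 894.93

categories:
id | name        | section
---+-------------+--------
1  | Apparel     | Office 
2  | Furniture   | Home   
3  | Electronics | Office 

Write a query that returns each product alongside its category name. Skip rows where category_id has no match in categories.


INNER JOIN keeps only products rows whose category_id matches an id in categories. Walk through each product:
  - product 1 (Charger): category_id=3 -> matches Electronics
  - product 2 (Lamp): category_id=1 -> matches Apparel
  - product 3 (Cable): category_id=1 -> matches Apparel
  - product 4 (Mouse): category_id=3 -> matches Electronics
  - product 5 (Camera): category_id=2 -> matches Furniture
  - product 6 (Keyboard): category_id=NULL, no match -> dropped
  - product 7 (Notebook): category_id=1 -> matches Apparel
So 1 of 7 rows is dropped.

SQL:
SELECT a.name, b.name AS category
FROM products a
INNER JOIN categories b ON a.category_id = b.id

Result:
name     | category   
---------+------------
Charger  | Electronics
Lamp     | Apparel    
Cable    | Apparel    
Mouse    | Electronics
Camera   | Furniture  
Notebook | Apparel    


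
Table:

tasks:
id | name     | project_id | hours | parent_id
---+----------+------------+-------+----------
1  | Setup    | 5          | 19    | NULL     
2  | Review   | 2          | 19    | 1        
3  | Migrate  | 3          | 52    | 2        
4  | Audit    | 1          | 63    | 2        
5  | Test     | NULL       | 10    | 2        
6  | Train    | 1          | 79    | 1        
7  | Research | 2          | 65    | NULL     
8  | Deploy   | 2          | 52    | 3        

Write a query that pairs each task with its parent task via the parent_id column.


This is a self-join: tasks is joined to a second copy of itself, matching each row's parent_id to another row's id. Use LEFT JOIN so rows with parent_id=NULL are kept.
  - task 1 (Setup): parent_id=NULL -> NULL
  - task 2 (Review): parent_id=1 -> Setup
  - task 3 (Migrate): parent_id=2 -> Review
  - task 4 (Audit): parent_id=2 -> Review
  - task 5 (Test): parent_id=2 -> Review
  - task 6 (Train): parent_id=1 -> Setup
  - task 7 (Research): parent_id=NULL -> NULL
  - task 8 (Deploy): parent_id=3 -> Migrate

SQL:
SELECT a.name AS item, b.name AS parent
FROM tasks a
LEFT JOIN tasks b ON a.parent_id = b.id

Result:
item     | parent 
---------+--------
Setup    | NULL   
Review   | Setup  
Migrate  | Review 
Audit    | Review 
Test     | Review 
Train    | Setup  
Research | NULL   
Deploy   | Migrate


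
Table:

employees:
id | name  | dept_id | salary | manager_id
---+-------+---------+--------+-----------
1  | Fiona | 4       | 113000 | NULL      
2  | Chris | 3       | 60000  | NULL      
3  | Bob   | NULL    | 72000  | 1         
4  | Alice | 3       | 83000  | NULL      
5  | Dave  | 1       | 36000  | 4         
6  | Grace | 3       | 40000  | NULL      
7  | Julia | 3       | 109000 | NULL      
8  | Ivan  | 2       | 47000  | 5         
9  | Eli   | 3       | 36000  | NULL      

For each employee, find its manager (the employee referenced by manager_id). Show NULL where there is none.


This is a self-join: employees is joined to a second copy of itself, matching each row's manager_id to another row's id. Use LEFT JOIN so rows with manager_id=NULL are kept.
  - employee 1 (Fiona): manager_id=NULL -> NULL
  - employee 2 (Chris): manager_id=NULL -> NULL
  - employee 3 (Bob): manager_id=1 -> Fiona
  - employee 4 (Alice): manager_id=NULL -> NULL
  - employee 5 (Dave): manager_id=4 -> Alice
  - employee 6 (Grace): manager_id=NULL -> NULL
  - employee 7 (Julia): manager_id=NULL -> NULL
  - employee 8 (Ivan): manager_id=5 -> Dave
  - employee 9 (Eli): manager_id=NULL -> NULL

SQL:
SELECT a.name AS item, b.name AS manager
FROM employees a
LEFT JOIN employees b ON a.manager_id = b.id

Result:
item  | manager
------+--------
Fiona | NULL   
Chris | NULL   
Bob   | Fiona  
Alice | NULL   
Dave  | Alice  
Grace | NULL   
Julia | NULL   
Ivan  | Dave   
Eli   | NULL   


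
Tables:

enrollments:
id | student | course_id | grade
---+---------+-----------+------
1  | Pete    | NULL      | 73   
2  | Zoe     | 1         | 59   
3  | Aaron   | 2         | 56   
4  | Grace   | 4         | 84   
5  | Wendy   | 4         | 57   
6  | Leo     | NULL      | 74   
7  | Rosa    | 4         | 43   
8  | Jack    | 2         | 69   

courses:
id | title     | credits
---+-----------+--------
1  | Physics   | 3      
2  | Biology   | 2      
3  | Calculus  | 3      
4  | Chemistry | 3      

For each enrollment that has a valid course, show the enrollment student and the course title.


INNER JOIN keeps only enrollments rows whose course_id matches an id in courses. Walk through each enrollment:
  - enrollment 1 (Pete): course_id=NULL, no match -> dropped
  - enrollment 2 (Zoe): course_id=1 -> matches Physics
  - enrollment 3 (Aaron): course_id=2 -> matches Biology
  - enrollment 4 (Grace): course_id=4 -> matches Chemistry
  - enrollment 5 (Wendy): course_id=4 -> matches Chemistry
  - enrollment 6 (Leo): course_id=NULL, no match -> dropped
  - enrollment 7 (Rosa): course_id=4 -> matches Chemistry
  - enrollment 8 (Jack): course_id=2 -> matches Biology
So 2 of 8 rows are dropped.

SQL:
SELECT a.student, b.title AS course
FROM enrollments a
INNER JOIN courses b ON a.course_id = b.id

Result:
student | course   
--------+----------
Zoe     | Physics  
Aaron   | Biology  
Grace   | Chemistry
Wendy   | Chemistry
Rosa    | Chemistry
Jack    | Biology  


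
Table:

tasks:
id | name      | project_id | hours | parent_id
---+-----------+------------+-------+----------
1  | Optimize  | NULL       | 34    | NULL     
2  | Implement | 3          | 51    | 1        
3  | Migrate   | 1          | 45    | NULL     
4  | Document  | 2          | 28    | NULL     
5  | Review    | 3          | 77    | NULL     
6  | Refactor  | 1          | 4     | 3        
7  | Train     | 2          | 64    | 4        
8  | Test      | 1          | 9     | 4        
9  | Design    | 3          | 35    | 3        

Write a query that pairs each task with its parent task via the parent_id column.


This is a self-join: tasks is joined to a second copy of itself, matching each row's parent_id to another row's id. Use LEFT JOIN so rows with parent_id=NULL are kept.
  - task 1 (Optimize): parent_id=NULL -> NULL
  - task 2 (Implement): parent_id=1 -> Optimize
  - task 3 (Migrate): parent_id=NULL -> NULL
  - task 4 (Document): parent_id=NULL -> NULL
  - task 5 (Review): parent_id=NULL -> NULL
  - task 6 (Refactor): parent_id=3 -> Migrate
  - task 7 (Train): parent_id=4 -> Document
  - task 8 (Test): parent_id=4 -> Document
  - task 9 (Design): parent_id=3 -> Migrate

SQL:
SELECT a.name AS item, b.name AS parent
FROM tasks a
LEFT JOIN tasks b ON a.parent_id = b.id

Result:
item      | parent  
----------+---------
Optimize  | NULL    
Implement | Optimize
Migrate   | NULL    
Document  | NULL    
Review    | NULL    
Refactor  | Migrate 
Train     | Document
Test      | Document
Design    | Migrate 


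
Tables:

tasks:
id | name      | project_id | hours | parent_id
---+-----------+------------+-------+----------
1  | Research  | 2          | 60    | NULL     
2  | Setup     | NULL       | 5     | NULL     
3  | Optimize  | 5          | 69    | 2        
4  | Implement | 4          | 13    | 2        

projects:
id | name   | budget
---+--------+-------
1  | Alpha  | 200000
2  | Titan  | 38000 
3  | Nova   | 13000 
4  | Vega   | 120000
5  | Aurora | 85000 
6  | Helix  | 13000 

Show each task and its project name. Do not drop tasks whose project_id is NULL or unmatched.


LEFT JOIN keeps every row from tasks (the left table); where project_id has no match in projects, the project columns become NULL. Walk through each task:
  - task 1 (Research): project_id=2 -> matches Titan
  - task 2 (Setup): project_id=NULL, no match -> kept with NULL
  - task 3 (Optimize): project_id=5 -> matches Aurora
  - task 4 (Implement): project_id=4 -> matches Vega
All 4 rows appear; 1 has NULL project.

SQL:
SELECT a.name, b.name AS project
FROM tasks a
LEFT JOIN projects b ON a.project_id = b.id

Result:
name      | project
----------+--------
Research  | Titan  
Setup     | NULL   
Optimize  | Aurora 
Implement | Vega   


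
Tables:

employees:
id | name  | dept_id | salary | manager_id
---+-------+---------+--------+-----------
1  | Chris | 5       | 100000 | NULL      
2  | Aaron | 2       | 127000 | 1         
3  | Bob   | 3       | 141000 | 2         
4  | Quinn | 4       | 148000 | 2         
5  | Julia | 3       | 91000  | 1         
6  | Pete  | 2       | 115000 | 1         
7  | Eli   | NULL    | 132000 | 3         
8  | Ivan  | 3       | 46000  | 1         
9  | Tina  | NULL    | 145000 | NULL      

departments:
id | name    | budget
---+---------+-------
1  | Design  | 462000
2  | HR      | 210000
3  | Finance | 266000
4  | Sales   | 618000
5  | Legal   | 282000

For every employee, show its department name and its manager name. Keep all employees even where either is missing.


Two LEFT JOINs from the same base table employees: one to departments via dept_id, one to employees itself via manager_id. Both are LEFT so every employee is preserved.
Match against departments:
  - employee 1 (Chris): dept_id=5 -> matches Legal
  - employee 2 (Aaron): dept_id=2 -> matches HR
  - employee 3 (Bob): dept_id=3 -> matches Finance
  - employee 4 (Quinn): dept_id=4 -> matches Sales
  - employee 5 (Julia): dept_id=3 -> matches Finance
  - employee 6 (Pete): dept_id=2 -> matches HR
  - employee 7 (Eli): dept_id=NULL, no match -> kept with NULL
  - employee 8 (Ivan): dept_id=3 -> matches Finance
  - employee 9 (Tina): dept_id=NULL, no match -> kept with NULL
Match against employees (self):
  - employee 1 (Chris): manager_id=NULL -> NULL
  - employee 2 (Aaron): manager_id=1 -> Chris
  - employee 3 (Bob): manager_id=2 -> Aaron
  - employee 4 (Quinn): manager_id=2 -> Aaron
  - employee 5 (Julia): manager_id=1 -> Chris
  - employee 6 (Pete): manager_id=1 -> Chris
  - employee 7 (Eli): manager_id=3 -> Bob
  - employee 8 (Ivan): manager_id=1 -> Chris
  - employee 9 (Tina): manager_id=NULL -> NULL

SQL:
SELECT a.name, b.name AS department, c.name AS manager
FROM employees a
LEFT JOIN departments b ON a.dept_id = b.id
LEFT JOIN employees c ON a.manager_id = c.id

Result:
name  | department | manager
------+------------+--------
Chris | Legal      | NULL   
Aaron | HR         | Chris  
Bob   | Finance    | Aaron  
Quinn | Sales      | Aaron  
Julia | Finance    | Chris  
Pete  | HR         | Chris  
Eli   | NULL       | Bob    
Ivan  | Finance    | Chris  
Tina  | NULL       | NULL   


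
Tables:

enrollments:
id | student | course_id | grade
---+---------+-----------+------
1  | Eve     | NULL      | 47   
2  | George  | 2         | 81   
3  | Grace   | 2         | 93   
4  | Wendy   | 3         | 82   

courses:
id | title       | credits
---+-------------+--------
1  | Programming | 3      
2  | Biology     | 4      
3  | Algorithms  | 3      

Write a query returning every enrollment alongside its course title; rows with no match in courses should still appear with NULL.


LEFT JOIN keeps every row from enrollments (the left table); where course_id has no match in courses, the course columns become NULL. Walk through each enrollment:
  - enrollment 1 (Eve): course_id=NULL, no match -> kept with NULL
  - enrollment 2 (George): course_id=2 -> matches Biology
  - enrollment 3 (Grace): course_id=2 -> matches Biology
  - enrollment 4 (Wendy): course_id=3 -> matches Algorithms
All 4 rows appear; 1 has NULL course.

SQL:
SELECT a.student, b.title AS course
FROM enrollments a
LEFT JOIN courses b ON a.course_id = b.id

Result:
student | course    
--------+-----------
Eve     | NULL      
George  | Biology   
Grace   | Biology   
Wendy   | Algorithms


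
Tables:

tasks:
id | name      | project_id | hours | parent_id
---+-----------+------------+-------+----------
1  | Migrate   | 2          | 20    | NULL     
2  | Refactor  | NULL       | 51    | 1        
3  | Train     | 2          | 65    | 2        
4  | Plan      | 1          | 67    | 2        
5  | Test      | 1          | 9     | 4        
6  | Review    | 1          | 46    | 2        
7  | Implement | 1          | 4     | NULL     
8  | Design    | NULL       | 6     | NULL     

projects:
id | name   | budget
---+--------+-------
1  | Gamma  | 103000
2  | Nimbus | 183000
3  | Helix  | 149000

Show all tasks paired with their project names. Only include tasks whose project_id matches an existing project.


INNER JOIN keeps only tasks rows whose project_id matches an id in projects. Walk through each task:
  - task 1 (Migrate): project_id=2 -> matches Nimbus
  - task 2 (Refactor): project_id=NULL, no match -> dropped
  - task 3 (Train): project_id=2 -> matches Nimbus
  - task 4 (Plan): project_id=1 -> matches Gamma
  - task 5 (Test): project_id=1 -> matches Gamma
  - task 6 (Review): project_id=1 -> matches Gamma
  - task 7 (Implement): project_id=1 -> matches Gamma
  - task 8 (Design): project_id=NULL, no match -> dropped
So 2 of 8 rows are dropped.

SQL:
SELECT a.name, b.name AS project
FROM tasks a
INNER JOIN projects b ON a.project_id = b.id

Result:
name      | project
----------+--------
Migrate   | Nimbus 
Train     | Nimbus 
Plan      | Gamma  
Test      | Gamma  
Review    | Gamma  
Implement | Gamma  


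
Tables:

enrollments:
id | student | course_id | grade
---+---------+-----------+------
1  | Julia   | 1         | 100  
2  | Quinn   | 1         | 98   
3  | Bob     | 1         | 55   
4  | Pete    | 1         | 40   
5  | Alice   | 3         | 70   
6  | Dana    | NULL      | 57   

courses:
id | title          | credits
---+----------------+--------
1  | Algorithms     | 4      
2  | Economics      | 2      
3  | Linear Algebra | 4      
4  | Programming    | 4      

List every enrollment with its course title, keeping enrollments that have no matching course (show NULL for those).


LEFT JOIN keeps every row from enrollments (the left table); where course_id has no match in courses, the course columns become NULL. Walk through each enrollment:
  - enrollment 1 (Julia): course_id=1 -> matches Algorithms
  - enrollment 2 (Quinn): course_id=1 -> matches Algorithms
  - enrollment 3 (Bob): course_id=1 -> matches Algorithms
  - enrollment 4 (Pete): course_id=1 -> matches Algorithms
  - enrollment 5 (Alice): course_id=3 -> matches Linear Algebra
  - enrollment 6 (Dana): course_id=NULL, no match -> kept with NULL
All 6 rows appear; 1 has NULL course.

SQL:
SELECT a.student, b.title AS course
FROM enrollments a
LEFT JOIN courses b ON a.course_id = b.id

Result:
student | course        
--------+---------------
Julia   | Algorithms    
Quinn   | Algorithms    
Bob     | Algorithms    
Pete    | Algorithms    
Alice   | Linear Algebra
Dana    | NULL          


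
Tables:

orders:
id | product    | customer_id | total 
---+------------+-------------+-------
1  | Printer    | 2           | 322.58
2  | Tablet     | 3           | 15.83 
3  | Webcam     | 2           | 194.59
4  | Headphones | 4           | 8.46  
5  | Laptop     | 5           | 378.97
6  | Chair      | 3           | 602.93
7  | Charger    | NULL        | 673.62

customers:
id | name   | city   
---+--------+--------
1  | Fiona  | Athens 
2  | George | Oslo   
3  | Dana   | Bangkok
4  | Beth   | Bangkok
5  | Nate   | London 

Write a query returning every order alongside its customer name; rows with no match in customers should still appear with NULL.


LEFT JOIN keeps every row from orders (the left table); where customer_id has no match in customers, the customer columns become NULL. Walk through each order:
  - order 1 (Printer): customer_id=2 -> matches George
  - order 2 (Tablet): customer_id=3 -> matches Dana
  - order 3 (Webcam): customer_id=2 -> matches George
  - order 4 (Headphones): customer_id=4 -> matches Beth
  - order 5 (Laptop): customer_id=5 -> matches Nate
  - order 6 (Chair): customer_id=3 -> matches Dana
  - order 7 (Charger): customer_id=NULL, no match -> kept with NULL
All 7 rows appear; 1 has NULL customer.

SQL:
SELECT a.product, b.name AS customer
FROM orders a
LEFT JOIN customers b ON a.customer_id = b.id

Result:
product    | customer
-----------+---------
Printer    | George  
Tablet     | Dana    
Webcam     | George  
Headphones | Beth    
Laptop     | Nate    
Chair      | Dana    
Charger    | NULL    


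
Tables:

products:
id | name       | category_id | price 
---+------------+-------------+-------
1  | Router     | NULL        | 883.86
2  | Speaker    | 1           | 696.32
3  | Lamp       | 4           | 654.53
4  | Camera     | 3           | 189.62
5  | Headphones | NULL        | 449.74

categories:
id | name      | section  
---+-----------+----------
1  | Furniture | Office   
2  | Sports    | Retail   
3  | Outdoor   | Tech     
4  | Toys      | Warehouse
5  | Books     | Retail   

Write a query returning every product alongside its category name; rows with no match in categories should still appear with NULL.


LEFT JOIN keeps every row from products (the left table); where category_id has no match in categories, the category columns become NULL. Walk through each product:
  - product 1 (Router): category_id=NULL, no match -> kept with NULL
  - product 2 (Speaker): category_id=1 -> matches Furniture
  - product 3 (Lamp): category_id=4 -> matches Toys
  - product 4 (Camera): category_id=3 -> matches Outdoor
  - product 5 (Headphones): category_id=NULL, no match -> kept with NULL
All 5 rows appear; 2 have NULL category.

SQL:
SELECT a.name, b.name AS category
FROM products a
LEFT JOIN categories b ON a.category_id = b.id

Result:
name       | category 
-----------+----------
Router     | NULL     
Speaker    | Furniture
Lamp       | Toys     
Camera     | Outdoor  
Headphones | NULL     


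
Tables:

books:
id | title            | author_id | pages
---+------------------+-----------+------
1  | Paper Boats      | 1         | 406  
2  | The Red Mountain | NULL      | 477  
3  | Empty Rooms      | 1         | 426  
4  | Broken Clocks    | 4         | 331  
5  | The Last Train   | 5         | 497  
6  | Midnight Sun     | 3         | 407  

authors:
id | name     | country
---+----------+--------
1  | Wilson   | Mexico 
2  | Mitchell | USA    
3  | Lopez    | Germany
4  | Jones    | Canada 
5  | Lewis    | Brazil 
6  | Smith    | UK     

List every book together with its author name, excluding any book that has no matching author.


INNER JOIN keeps only books rows whose author_id matches an id in authors. Walk through each book:
  - book 1 (Paper Boats): author_id=1 -> matches Wilson
  - book 2 (The Red Mountain): author_id=NULL, no match -> dropped
  - book 3 (Empty Rooms): author_id=1 -> matches Wilson
  - book 4 (Broken Clocks): author_id=4 -> matches Jones
  - book 5 (The Last Train): author_id=5 -> matches Lewis
  - book 6 (Midnight Sun): author_id=3 -> matches Lopez
So 1 of 6 rows is dropped.

SQL:
SELECT a.title, b.name AS author
FROM books a
INNER JOIN authors b ON a.author_id = b.id

Result:
title          | author
---------------+-------
Paper Boats    | Wilson
Empty Rooms    | Wilson
Broken Clocks  | Jones 
The Last Train | Lewis 
Midnight Sun   | Lopez 


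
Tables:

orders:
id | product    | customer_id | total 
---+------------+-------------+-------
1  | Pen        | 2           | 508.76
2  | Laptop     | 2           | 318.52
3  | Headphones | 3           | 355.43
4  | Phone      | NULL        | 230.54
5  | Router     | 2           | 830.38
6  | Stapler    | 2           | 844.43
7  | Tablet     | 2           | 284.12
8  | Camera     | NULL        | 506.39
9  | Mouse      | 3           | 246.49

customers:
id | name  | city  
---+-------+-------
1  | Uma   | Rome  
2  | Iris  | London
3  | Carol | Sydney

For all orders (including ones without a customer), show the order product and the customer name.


LEFT JOIN keeps every row from orders (the left table); where customer_id has no match in customers, the customer columns become NULL. Walk through each order:
  - order 1 (Pen): customer_id=2 -> matches Iris
  - order 2 (Laptop): customer_id=2 -> matches Iris
  - order 3 (Headphones): customer_id=3 -> matches Carol
  - order 4 (Phone): customer_id=NULL, no match -> kept with NULL
  - order 5 (Router): customer_id=2 -> matches Iris
  - order 6 (Stapler): customer_id=2 -> matches Iris
  - order 7 (Tablet): customer_id=2 -> matches Iris
  - order 8 (Camera): customer_id=NULL, no match -> kept with NULL
  - order 9 (Mouse): customer_id=3 -> matches Carol
All 9 rows appear; 2 have NULL customer.

SQL:
SELECT a.product, b.name AS customer
FROM orders a
LEFT JOIN customers b ON a.customer_id = b.id

Result:
product    | customer
-----------+---------
Pen        | Iris    
Laptop     | Iris    
Headphones | Carol   
Phone      | NULL    
Router     | Iris    
Stapler    | Iris    
Tablet     | Iris    
Camera     | NULL    
Mouse      | Carol   


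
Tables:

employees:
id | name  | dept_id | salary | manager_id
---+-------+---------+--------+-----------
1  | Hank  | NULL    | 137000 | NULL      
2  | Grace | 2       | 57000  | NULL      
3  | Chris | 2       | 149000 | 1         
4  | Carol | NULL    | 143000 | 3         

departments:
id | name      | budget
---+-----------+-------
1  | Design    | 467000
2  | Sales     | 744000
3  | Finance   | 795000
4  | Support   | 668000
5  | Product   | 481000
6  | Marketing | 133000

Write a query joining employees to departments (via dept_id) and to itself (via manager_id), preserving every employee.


Two LEFT JOINs from the same base table employees: one to departments via dept_id, one to employees itself via manager_id. Both are LEFT so every employee is preserved.
Match against departments:
  - employee 1 (Hank): dept_id=NULL, no match -> kept with NULL
  - employee 2 (Grace): dept_id=2 -> matches Sales
  - employee 3 (Chris): dept_id=2 -> matches Sales
  - employee 4 (Carol): dept_id=NULL, no match -> kept with NULL
Match against employees (self):
  - employee 1 (Hank): manager_id=NULL -> NULL
  - employee 2 (Grace): manager_id=NULL -> NULL
  - employee 3 (Chris): manager_id=1 -> Hank
  - employee 4 (Carol): manager_id=3 -> Chris

SQL:
SELECT a.name, b.name AS department, c.name AS manager
FROM employees a
LEFT JOIN departments b ON a.dept_id = b.id
LEFT JOIN employees c ON a.manager_id = c.id

Result:
name  | department | manager
------+------------+--------
Hank  | NULL       | NULL   
Grace | Sales      | NULL   
Chris | Sales      | Hank   
Carol | NULL       | Chris  


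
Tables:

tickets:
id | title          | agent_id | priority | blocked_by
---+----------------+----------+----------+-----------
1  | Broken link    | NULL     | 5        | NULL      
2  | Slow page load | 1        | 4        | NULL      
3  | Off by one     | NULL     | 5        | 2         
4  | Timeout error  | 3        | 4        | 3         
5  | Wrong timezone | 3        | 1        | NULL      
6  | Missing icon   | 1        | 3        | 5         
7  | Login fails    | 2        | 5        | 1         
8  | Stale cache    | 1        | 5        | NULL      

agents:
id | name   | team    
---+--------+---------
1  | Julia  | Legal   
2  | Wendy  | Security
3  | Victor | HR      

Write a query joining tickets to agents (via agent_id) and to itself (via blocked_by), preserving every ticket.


Two LEFT JOINs from the same base table tickets: one to agents via agent_id, one to tickets itself via blocked_by. Both are LEFT so every ticket is preserved.
Match against agents:
  - ticket 1 (Broken link): agent_id=NULL, no match -> kept with NULL
  - ticket 2 (Slow page load): agent_id=1 -> matches Julia
  - ticket 3 (Off by one): agent_id=NULL, no match -> kept with NULL
  - ticket 4 (Timeout error): agent_id=3 -> matches Victor
  - ticket 5 (Wrong timezone): agent_id=3 -> matches Victor
  - ticket 6 (Missing icon): agent_id=1 -> matches Julia
  - ticket 7 (Login fails): agent_id=2 -> matches Wendy
  - ticket 8 (Stale cache): agent_id=1 -> matches Julia
Match against tickets (self):
  - ticket 1 (Broken link): blocked_by=NULL -> NULL
  - ticket 2 (Slow page load): blocked_by=NULL -> NULL
  - ticket 3 (Off by one): blocked_by=2 -> Slow page load
  - ticket 4 (Timeout error): blocked_by=3 -> Off by one
  - ticket 5 (Wrong timezone): blocked_by=NULL -> NULL
  - ticket 6 (Missing icon): blocked_by=5 -> Wrong timezone
  - ticket 7 (Login fails): blocked_by=1 -> Broken link
  - ticket 8 (Stale cache): blocked_by=NULL -> NULL

SQL:
SELECT a.title, b.name AS agent, c.title AS blocked_by
FROM tickets a
LEFT JOIN agents b ON a.agent_id = b.id
LEFT JOIN tickets c ON a.blocked_by = c.id

Result:
title          | agent  | blocked_by    
---------------+--------+---------------
Broken link    | NULL   | NULL          
Slow page load | Julia  | NULL          
Off by one     | NULL   | Slow page load
Timeout error  | Victor | Off by one    
Wrong timezone | Victor | NULL          
Missing icon   | Julia  | Wrong timezone
Login fails    | Wendy  | Broken link   
Stale cache    | Julia  | NULL          


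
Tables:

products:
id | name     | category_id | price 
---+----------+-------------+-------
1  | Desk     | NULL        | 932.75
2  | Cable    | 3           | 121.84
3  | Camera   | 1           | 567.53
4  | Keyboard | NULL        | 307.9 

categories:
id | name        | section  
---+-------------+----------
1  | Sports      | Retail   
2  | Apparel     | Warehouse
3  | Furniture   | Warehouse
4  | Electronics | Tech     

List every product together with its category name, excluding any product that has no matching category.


INNER JOIN keeps only products rows whose category_id matches an id in categories. Walk through each product:
  - product 1 (Desk): category_id=NULL, no match -> dropped
  - product 2 (Cable): category_id=3 -> matches Furniture
  - product 3 (Camera): category_id=1 -> matches Sports
  - product 4 (Keyboard): category_id=NULL, no match -> dropped
So 2 of 4 rows are dropped.

SQL:
SELECT a.name, b.name AS category
FROM products a
INNER JOIN categories b ON a.category_id = b.id

Result:
name   | category 
-------+----------
Cable  | Furniture
Camera | Sports   
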